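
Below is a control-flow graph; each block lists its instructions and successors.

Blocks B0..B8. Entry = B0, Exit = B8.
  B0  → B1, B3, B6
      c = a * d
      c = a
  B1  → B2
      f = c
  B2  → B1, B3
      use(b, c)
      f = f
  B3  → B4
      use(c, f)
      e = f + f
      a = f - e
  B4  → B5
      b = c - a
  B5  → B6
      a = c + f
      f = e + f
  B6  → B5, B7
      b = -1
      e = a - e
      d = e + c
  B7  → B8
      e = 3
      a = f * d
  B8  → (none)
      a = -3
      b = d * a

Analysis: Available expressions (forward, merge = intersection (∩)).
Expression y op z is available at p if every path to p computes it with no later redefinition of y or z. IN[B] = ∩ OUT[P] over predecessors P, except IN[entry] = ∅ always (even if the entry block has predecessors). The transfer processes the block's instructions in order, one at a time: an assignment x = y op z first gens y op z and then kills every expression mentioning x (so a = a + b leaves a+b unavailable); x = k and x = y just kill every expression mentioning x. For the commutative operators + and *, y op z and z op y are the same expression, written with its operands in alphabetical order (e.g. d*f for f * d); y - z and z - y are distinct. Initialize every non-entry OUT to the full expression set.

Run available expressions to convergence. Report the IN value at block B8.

Answer: {d*f}

Derivation:
Fixpoint table:
  B0: | IN={} | OUT={a*d}
  B1: | IN={a*d} | OUT={a*d}
  B2: | IN={a*d} | OUT={a*d}
  B3: | IN={a*d} | OUT={f+f, f-e}
  B4: | IN={f+f, f-e} | OUT={c-a, f+f, f-e}
  B5: | IN={} | OUT={}
  B6: | IN={} | OUT={c+e}
  B7: | IN={c+e} | OUT={d*f}
  B8: | IN={d*f} | OUT={a*d, d*f}

Merge at B8: IN[B8] = OUT[B7] = {d*f}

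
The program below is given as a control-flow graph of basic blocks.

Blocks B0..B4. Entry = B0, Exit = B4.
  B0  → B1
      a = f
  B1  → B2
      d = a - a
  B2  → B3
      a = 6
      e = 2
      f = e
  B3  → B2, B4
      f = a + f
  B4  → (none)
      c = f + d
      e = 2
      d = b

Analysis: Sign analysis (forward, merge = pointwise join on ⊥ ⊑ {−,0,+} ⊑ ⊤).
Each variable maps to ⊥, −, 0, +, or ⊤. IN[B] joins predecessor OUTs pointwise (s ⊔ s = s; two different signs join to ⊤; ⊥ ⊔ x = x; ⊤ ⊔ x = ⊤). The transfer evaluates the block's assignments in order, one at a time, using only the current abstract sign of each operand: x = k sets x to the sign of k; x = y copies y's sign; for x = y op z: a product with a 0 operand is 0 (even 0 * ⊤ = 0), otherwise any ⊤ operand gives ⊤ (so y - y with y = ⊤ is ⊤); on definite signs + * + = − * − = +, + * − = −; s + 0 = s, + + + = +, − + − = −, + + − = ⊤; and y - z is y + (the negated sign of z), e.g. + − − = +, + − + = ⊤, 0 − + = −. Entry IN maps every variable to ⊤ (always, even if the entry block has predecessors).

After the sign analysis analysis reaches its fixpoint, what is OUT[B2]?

Fixpoint table:
  B0: | IN=(all ⊤) | OUT=(all ⊤)
  B1: | IN=(all ⊤) | OUT=(all ⊤)
  B2: | IN=(all ⊤) | OUT={a:+, e:+, f:+; rest ⊤}
  B3: | IN={a:+, e:+, f:+; rest ⊤} | OUT={a:+, e:+, f:+; rest ⊤}
  B4: | IN={a:+, e:+, f:+; rest ⊤} | OUT={a:+, e:+, f:+; rest ⊤}

Merge at B2: IN[B2] = OUT[B1] ⊔ OUT[B3] = {a: ⊤, b: ⊤, c: ⊤, d: ⊤, e: ⊤, f: ⊤}
Applying B2's transfer function to that IN value gives OUT[B2] (row B2 above).

Answer: {a: +, b: ⊤, c: ⊤, d: ⊤, e: +, f: +}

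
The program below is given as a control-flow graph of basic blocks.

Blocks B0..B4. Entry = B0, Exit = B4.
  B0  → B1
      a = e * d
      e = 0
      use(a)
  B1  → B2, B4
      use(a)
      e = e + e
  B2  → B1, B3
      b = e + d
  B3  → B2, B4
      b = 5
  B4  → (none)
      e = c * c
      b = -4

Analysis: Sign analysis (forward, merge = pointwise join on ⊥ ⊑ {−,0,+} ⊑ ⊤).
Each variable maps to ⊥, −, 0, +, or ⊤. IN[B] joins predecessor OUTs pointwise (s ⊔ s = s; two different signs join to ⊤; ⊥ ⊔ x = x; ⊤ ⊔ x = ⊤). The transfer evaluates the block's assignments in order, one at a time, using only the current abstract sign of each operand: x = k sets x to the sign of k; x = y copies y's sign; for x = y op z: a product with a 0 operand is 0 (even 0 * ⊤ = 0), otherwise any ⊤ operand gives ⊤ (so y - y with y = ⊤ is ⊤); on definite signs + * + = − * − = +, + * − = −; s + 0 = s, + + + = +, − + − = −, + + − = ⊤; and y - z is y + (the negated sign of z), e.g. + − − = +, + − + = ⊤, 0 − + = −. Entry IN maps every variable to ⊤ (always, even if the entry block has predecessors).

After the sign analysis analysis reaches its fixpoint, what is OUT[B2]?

Fixpoint table:
  B0:   IN=(all ⊤)   OUT={e:0; rest ⊤}
  B1:   IN={e:0; rest ⊤}   OUT={e:0; rest ⊤}
  B2:   IN={e:0; rest ⊤}   OUT={e:0; rest ⊤}
  B3:   IN={e:0; rest ⊤}   OUT={b:+, e:0; rest ⊤}
  B4:   IN={e:0; rest ⊤}   OUT={b:-; rest ⊤}

Merge at B2: IN[B2] = OUT[B1] ⊔ OUT[B3] = {a: ⊤, b: ⊤, c: ⊤, d: ⊤, e: 0, f: ⊤}
Applying B2's transfer function to that IN value gives OUT[B2] (row B2 above).

Answer: {a: ⊤, b: ⊤, c: ⊤, d: ⊤, e: 0, f: ⊤}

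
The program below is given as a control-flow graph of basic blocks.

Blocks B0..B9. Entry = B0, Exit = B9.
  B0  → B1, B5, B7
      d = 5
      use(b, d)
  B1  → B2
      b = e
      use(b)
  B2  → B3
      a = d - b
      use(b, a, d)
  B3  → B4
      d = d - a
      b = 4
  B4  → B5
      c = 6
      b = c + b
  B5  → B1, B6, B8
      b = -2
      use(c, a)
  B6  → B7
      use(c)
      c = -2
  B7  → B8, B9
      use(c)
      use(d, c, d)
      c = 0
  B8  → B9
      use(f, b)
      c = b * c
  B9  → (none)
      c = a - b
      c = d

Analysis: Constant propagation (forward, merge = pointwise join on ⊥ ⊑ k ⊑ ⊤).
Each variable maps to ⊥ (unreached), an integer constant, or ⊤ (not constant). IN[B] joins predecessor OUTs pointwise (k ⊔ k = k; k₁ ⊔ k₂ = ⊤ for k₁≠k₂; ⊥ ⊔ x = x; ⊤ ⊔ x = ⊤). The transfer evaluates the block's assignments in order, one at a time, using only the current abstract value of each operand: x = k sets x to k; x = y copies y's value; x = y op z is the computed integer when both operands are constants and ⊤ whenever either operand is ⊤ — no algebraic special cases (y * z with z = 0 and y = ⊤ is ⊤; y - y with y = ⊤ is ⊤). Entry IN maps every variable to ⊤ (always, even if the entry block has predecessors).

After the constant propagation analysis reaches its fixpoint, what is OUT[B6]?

Answer: {a: ⊤, b: -2, c: -2, d: ⊤, e: ⊤, f: ⊤}

Working:
Converged values:
  B0: | IN=(all ⊤) | OUT={d:5; rest ⊤}
  B1: | IN=(all ⊤) | OUT=(all ⊤)
  B2: | IN=(all ⊤) | OUT=(all ⊤)
  B3: | IN=(all ⊤) | OUT={b:4; rest ⊤}
  B4: | IN={b:4; rest ⊤} | OUT={b:10, c:6; rest ⊤}
  B5: | IN=(all ⊤) | OUT={b:-2; rest ⊤}
  B6: | IN={b:-2; rest ⊤} | OUT={b:-2, c:-2; rest ⊤}
  B7: | IN=(all ⊤) | OUT={c:0; rest ⊤}
  B8: | IN=(all ⊤) | OUT=(all ⊤)
  B9: | IN=(all ⊤) | OUT=(all ⊤)

Merge at B6: IN[B6] = OUT[B5] = {a: ⊤, b: -2, c: ⊤, d: ⊤, e: ⊤, f: ⊤}
Applying B6's transfer function to that IN value gives OUT[B6] (row B6 above).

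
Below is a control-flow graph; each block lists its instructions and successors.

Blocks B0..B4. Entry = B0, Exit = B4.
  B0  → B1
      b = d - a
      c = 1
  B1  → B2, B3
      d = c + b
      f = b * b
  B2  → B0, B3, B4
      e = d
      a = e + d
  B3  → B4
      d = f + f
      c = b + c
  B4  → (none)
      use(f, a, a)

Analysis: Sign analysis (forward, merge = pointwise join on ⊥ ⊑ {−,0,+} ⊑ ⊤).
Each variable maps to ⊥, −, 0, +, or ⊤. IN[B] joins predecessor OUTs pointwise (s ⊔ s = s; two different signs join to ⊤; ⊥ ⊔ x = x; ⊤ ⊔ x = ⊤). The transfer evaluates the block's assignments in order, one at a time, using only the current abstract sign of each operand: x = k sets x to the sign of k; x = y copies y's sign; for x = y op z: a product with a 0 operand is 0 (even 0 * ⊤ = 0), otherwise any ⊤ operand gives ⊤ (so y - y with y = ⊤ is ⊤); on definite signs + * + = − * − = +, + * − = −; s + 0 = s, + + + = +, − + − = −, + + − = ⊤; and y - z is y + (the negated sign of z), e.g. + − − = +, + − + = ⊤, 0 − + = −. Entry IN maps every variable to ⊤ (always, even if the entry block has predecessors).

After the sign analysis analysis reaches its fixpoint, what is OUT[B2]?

Answer: {a: ⊤, b: ⊤, c: +, d: ⊤, e: ⊤, f: ⊤}

Trace:
Per-block solution:
  B0: | IN=(all ⊤) | OUT={c:+; rest ⊤}
  B1: | IN={c:+; rest ⊤} | OUT={c:+; rest ⊤}
  B2: | IN={c:+; rest ⊤} | OUT={c:+; rest ⊤}
  B3: | IN={c:+; rest ⊤} | OUT=(all ⊤)
  B4: | IN=(all ⊤) | OUT=(all ⊤)

Merge at B2: IN[B2] = OUT[B1] = {a: ⊤, b: ⊤, c: +, d: ⊤, e: ⊤, f: ⊤}
Applying B2's transfer function to that IN value gives OUT[B2] (row B2 above).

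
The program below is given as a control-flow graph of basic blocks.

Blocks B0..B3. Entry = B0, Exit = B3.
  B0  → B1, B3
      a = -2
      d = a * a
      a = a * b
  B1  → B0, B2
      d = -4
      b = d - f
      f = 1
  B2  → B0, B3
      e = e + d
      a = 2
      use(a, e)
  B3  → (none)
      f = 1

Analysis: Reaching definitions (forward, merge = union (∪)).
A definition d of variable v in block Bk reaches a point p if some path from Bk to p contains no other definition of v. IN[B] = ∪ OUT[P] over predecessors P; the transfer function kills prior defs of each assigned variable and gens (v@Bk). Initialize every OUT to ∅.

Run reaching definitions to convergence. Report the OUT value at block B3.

Answer: {a@B0, a@B2, b@B1, d@B0, d@B1, e@B2, f@B3}

Working:
Converged values:
  B0:  IN={a@B0, a@B2, b@B1, d@B1, e@B2, f@B1}  OUT={a@B0, b@B1, d@B0, e@B2, f@B1}
  B1:  IN={a@B0, b@B1, d@B0, e@B2, f@B1}  OUT={a@B0, b@B1, d@B1, e@B2, f@B1}
  B2:  IN={a@B0, b@B1, d@B1, e@B2, f@B1}  OUT={a@B2, b@B1, d@B1, e@B2, f@B1}
  B3:  IN={a@B0, a@B2, b@B1, d@B0, d@B1, e@B2, f@B1}  OUT={a@B0, a@B2, b@B1, d@B0, d@B1, e@B2, f@B3}

Merge at B3: IN[B3] = OUT[B0] ⊔ OUT[B2] = {a@B0, a@B2, b@B1, d@B0, d@B1, e@B2, f@B1}
Applying B3's transfer function to that IN value gives OUT[B3] (row B3 above).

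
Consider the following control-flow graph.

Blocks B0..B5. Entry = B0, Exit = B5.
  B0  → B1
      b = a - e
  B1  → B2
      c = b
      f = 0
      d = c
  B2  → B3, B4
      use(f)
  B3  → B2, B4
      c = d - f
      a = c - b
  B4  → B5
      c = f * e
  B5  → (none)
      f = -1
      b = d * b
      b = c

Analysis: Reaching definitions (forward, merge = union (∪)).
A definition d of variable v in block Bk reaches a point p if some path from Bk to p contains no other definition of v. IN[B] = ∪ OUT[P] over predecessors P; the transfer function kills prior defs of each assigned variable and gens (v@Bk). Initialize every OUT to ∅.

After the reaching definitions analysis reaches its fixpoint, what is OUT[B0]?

Per-block solution:
  B0: | IN={} | OUT={b@B0}
  B1: | IN={b@B0} | OUT={b@B0, c@B1, d@B1, f@B1}
  B2: | IN={a@B3, b@B0, c@B1, c@B3, d@B1, f@B1} | OUT={a@B3, b@B0, c@B1, c@B3, d@B1, f@B1}
  B3: | IN={a@B3, b@B0, c@B1, c@B3, d@B1, f@B1} | OUT={a@B3, b@B0, c@B3, d@B1, f@B1}
  B4: | IN={a@B3, b@B0, c@B1, c@B3, d@B1, f@B1} | OUT={a@B3, b@B0, c@B4, d@B1, f@B1}
  B5: | IN={a@B3, b@B0, c@B4, d@B1, f@B1} | OUT={a@B3, b@B5, c@B4, d@B1, f@B5}

B0 is the boundary node: IN[B0] = {}
Applying B0's transfer function to that IN value gives OUT[B0] (row B0 above).

Answer: {b@B0}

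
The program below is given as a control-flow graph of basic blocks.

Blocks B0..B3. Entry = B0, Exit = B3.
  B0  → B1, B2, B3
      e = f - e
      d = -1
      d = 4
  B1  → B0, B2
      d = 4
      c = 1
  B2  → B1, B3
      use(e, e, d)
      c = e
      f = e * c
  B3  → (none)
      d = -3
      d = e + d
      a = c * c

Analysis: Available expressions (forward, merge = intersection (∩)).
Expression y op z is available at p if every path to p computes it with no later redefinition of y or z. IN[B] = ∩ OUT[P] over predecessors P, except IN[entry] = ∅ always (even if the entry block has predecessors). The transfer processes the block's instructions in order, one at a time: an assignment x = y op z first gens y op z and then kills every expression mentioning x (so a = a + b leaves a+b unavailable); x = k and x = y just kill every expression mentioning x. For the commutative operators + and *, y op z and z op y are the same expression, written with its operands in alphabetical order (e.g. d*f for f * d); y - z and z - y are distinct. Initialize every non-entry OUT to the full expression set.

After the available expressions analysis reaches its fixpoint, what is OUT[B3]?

Answer: {c*c}

Working:
Converged values:
  B0: | IN={} | OUT={}
  B1: | IN={} | OUT={}
  B2: | IN={} | OUT={c*e}
  B3: | IN={} | OUT={c*c}

Merge at B3: IN[B3] = OUT[B0] ∩ OUT[B2] = {}
Applying B3's transfer function to that IN value gives OUT[B3] (row B3 above).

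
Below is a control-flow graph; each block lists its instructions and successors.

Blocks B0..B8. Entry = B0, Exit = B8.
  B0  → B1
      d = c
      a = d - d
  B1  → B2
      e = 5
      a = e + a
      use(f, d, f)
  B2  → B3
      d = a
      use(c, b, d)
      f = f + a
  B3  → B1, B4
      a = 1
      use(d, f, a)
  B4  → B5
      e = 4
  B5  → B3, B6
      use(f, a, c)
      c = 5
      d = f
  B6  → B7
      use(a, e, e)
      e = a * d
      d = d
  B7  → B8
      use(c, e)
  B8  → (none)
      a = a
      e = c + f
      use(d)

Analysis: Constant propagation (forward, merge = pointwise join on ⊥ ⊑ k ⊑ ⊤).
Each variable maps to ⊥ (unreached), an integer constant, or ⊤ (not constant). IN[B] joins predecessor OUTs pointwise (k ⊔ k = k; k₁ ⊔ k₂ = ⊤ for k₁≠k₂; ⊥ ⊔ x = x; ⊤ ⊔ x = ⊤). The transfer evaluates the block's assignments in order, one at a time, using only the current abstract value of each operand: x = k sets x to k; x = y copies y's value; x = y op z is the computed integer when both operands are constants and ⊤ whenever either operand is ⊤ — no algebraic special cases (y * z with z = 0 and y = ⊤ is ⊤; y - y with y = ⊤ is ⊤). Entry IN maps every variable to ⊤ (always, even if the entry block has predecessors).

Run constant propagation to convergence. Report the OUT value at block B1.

Answer: {a: ⊤, b: ⊤, c: ⊤, d: ⊤, e: 5, f: ⊤}

Derivation:
Per-block solution:
  B0:  IN=(all ⊤)  OUT=(all ⊤)
  B1:  IN=(all ⊤)  OUT={e:5; rest ⊤}
  B2:  IN={e:5; rest ⊤}  OUT={e:5; rest ⊤}
  B3:  IN=(all ⊤)  OUT={a:1; rest ⊤}
  B4:  IN={a:1; rest ⊤}  OUT={a:1, e:4; rest ⊤}
  B5:  IN={a:1, e:4; rest ⊤}  OUT={a:1, c:5, e:4; rest ⊤}
  B6:  IN={a:1, c:5, e:4; rest ⊤}  OUT={a:1, c:5; rest ⊤}
  B7:  IN={a:1, c:5; rest ⊤}  OUT={a:1, c:5; rest ⊤}
  B8:  IN={a:1, c:5; rest ⊤}  OUT={a:1, c:5; rest ⊤}

Merge at B1: IN[B1] = OUT[B0] ⊔ OUT[B3] = {a: ⊤, b: ⊤, c: ⊤, d: ⊤, e: ⊤, f: ⊤}
Applying B1's transfer function to that IN value gives OUT[B1] (row B1 above).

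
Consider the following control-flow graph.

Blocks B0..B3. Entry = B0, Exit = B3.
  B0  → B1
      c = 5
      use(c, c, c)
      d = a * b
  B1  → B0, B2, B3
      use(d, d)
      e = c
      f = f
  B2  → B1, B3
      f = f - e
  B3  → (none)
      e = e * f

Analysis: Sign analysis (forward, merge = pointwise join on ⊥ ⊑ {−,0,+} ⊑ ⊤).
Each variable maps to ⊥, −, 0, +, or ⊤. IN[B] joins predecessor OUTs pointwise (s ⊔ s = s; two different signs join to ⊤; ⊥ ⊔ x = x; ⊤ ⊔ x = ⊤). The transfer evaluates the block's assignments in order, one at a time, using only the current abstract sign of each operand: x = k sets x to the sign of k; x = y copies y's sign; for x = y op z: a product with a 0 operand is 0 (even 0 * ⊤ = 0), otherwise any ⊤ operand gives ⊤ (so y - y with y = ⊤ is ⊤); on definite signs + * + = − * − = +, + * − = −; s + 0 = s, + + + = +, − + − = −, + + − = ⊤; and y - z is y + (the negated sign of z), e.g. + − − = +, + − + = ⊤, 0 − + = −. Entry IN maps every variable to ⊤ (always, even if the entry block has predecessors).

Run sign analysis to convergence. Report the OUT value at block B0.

Fixpoint table:
  B0:  IN=(all ⊤)  OUT={c:+; rest ⊤}
  B1:  IN={c:+; rest ⊤}  OUT={c:+, e:+; rest ⊤}
  B2:  IN={c:+, e:+; rest ⊤}  OUT={c:+, e:+; rest ⊤}
  B3:  IN={c:+, e:+; rest ⊤}  OUT={c:+; rest ⊤}

Merge at B0 (entry node, so the boundary value (all ⊤) is joined with the incoming edge(s)): IN[B0] = (all ⊤) ⊔ OUT[B1] = {a: ⊤, b: ⊤, c: ⊤, d: ⊤, e: ⊤, f: ⊤}
Applying B0's transfer function to that IN value gives OUT[B0] (row B0 above).

Answer: {a: ⊤, b: ⊤, c: +, d: ⊤, e: ⊤, f: ⊤}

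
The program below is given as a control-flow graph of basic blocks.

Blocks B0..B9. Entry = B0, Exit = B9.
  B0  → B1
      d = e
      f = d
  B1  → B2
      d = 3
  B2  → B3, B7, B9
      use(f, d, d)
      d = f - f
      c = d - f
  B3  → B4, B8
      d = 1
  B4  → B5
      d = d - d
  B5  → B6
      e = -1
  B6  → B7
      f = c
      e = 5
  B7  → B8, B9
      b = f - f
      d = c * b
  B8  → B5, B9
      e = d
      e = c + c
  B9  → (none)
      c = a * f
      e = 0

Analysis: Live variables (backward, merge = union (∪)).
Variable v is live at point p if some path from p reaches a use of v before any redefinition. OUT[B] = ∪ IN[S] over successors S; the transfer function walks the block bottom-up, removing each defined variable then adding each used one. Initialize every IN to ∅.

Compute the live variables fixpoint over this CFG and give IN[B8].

Converged values:
  B0:  IN={a, e}  OUT={a, f}
  B1:  IN={a, f}  OUT={a, d, f}
  B2:  IN={a, d, f}  OUT={a, c, f}
  B3:  IN={a, c, f}  OUT={a, c, d, f}
  B4:  IN={a, c, d}  OUT={a, c}
  B5:  IN={a, c}  OUT={a, c}
  B6:  IN={a, c}  OUT={a, c, f}
  B7:  IN={a, c, f}  OUT={a, c, d, f}
  B8:  IN={a, c, d, f}  OUT={a, c, f}
  B9:  IN={a, f}  OUT={}

Merge at B8: OUT[B8] = IN[B5] ⊔ IN[B9] = {a, c, f}
Applying B8's transfer function to that OUT value gives IN[B8] (row B8 above).

Answer: {a, c, d, f}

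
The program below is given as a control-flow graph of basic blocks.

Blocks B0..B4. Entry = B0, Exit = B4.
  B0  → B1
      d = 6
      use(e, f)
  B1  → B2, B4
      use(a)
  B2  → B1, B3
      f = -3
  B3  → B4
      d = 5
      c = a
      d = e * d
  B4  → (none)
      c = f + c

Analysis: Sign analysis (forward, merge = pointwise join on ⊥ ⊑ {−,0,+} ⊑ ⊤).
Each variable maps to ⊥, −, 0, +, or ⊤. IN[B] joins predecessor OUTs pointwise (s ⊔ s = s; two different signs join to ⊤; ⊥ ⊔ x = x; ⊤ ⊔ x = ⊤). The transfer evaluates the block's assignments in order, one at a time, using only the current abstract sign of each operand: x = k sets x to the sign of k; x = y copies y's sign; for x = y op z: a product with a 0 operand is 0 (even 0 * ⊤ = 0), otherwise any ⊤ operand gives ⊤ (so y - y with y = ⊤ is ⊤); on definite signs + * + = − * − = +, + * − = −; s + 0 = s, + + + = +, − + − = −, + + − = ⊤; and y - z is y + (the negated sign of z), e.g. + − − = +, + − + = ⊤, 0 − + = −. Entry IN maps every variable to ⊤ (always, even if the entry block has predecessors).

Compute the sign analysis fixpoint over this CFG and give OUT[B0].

Answer: {a: ⊤, b: ⊤, c: ⊤, d: +, e: ⊤, f: ⊤}

Trace:
Per-block solution:
  B0:  IN=(all ⊤)  OUT={d:+; rest ⊤}
  B1:  IN={d:+; rest ⊤}  OUT={d:+; rest ⊤}
  B2:  IN={d:+; rest ⊤}  OUT={d:+, f:-; rest ⊤}
  B3:  IN={d:+, f:-; rest ⊤}  OUT={f:-; rest ⊤}
  B4:  IN=(all ⊤)  OUT=(all ⊤)

B0 is the boundary node: IN[B0] = {a: ⊤, b: ⊤, c: ⊤, d: ⊤, e: ⊤, f: ⊤}
Applying B0's transfer function to that IN value gives OUT[B0] (row B0 above).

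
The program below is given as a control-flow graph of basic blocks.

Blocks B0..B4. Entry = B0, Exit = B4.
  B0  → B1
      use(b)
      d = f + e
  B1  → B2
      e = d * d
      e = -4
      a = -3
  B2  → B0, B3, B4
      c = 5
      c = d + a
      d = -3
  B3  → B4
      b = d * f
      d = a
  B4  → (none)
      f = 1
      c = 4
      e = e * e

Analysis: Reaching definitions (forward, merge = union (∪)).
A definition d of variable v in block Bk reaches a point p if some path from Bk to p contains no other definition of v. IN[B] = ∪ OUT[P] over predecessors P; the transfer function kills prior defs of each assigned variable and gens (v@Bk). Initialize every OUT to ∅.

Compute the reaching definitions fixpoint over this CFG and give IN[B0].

Fixpoint table:
  B0:  IN={a@B1, c@B2, d@B2, e@B1}  OUT={a@B1, c@B2, d@B0, e@B1}
  B1:  IN={a@B1, c@B2, d@B0, e@B1}  OUT={a@B1, c@B2, d@B0, e@B1}
  B2:  IN={a@B1, c@B2, d@B0, e@B1}  OUT={a@B1, c@B2, d@B2, e@B1}
  B3:  IN={a@B1, c@B2, d@B2, e@B1}  OUT={a@B1, b@B3, c@B2, d@B3, e@B1}
  B4:  IN={a@B1, b@B3, c@B2, d@B2, d@B3, e@B1}  OUT={a@B1, b@B3, c@B4, d@B2, d@B3, e@B4, f@B4}

Merge at B0 (entry node, so the boundary value {} is joined with the incoming edge(s)): IN[B0] = {} ⊔ OUT[B2] = {a@B1, c@B2, d@B2, e@B1}

Answer: {a@B1, c@B2, d@B2, e@B1}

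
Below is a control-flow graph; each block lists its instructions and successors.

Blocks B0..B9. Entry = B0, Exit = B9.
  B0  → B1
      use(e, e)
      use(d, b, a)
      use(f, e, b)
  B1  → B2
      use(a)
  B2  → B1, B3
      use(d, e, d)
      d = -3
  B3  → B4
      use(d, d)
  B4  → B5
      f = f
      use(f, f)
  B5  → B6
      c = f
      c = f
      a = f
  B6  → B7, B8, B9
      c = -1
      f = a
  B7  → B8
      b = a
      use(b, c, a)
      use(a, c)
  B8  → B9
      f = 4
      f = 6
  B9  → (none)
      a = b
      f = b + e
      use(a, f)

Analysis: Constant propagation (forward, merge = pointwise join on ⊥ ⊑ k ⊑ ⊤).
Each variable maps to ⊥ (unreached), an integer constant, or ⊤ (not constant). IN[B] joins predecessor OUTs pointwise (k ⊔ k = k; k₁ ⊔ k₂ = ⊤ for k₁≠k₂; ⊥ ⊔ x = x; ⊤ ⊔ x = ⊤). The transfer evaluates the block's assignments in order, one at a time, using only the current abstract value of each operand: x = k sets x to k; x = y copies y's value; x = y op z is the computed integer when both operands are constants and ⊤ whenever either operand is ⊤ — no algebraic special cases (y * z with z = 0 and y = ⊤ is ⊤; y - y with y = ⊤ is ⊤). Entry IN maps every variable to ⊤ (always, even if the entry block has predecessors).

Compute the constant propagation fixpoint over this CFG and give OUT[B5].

Answer: {a: ⊤, b: ⊤, c: ⊤, d: -3, e: ⊤, f: ⊤}

Derivation:
Converged values:
  B0: | IN=(all ⊤) | OUT=(all ⊤)
  B1: | IN=(all ⊤) | OUT=(all ⊤)
  B2: | IN=(all ⊤) | OUT={d:-3; rest ⊤}
  B3: | IN={d:-3; rest ⊤} | OUT={d:-3; rest ⊤}
  B4: | IN={d:-3; rest ⊤} | OUT={d:-3; rest ⊤}
  B5: | IN={d:-3; rest ⊤} | OUT={d:-3; rest ⊤}
  B6: | IN={d:-3; rest ⊤} | OUT={c:-1, d:-3; rest ⊤}
  B7: | IN={c:-1, d:-3; rest ⊤} | OUT={c:-1, d:-3; rest ⊤}
  B8: | IN={c:-1, d:-3; rest ⊤} | OUT={c:-1, d:-3, f:6; rest ⊤}
  B9: | IN={c:-1, d:-3; rest ⊤} | OUT={c:-1, d:-3; rest ⊤}

Merge at B5: IN[B5] = OUT[B4] = {a: ⊤, b: ⊤, c: ⊤, d: -3, e: ⊤, f: ⊤}
Applying B5's transfer function to that IN value gives OUT[B5] (row B5 above).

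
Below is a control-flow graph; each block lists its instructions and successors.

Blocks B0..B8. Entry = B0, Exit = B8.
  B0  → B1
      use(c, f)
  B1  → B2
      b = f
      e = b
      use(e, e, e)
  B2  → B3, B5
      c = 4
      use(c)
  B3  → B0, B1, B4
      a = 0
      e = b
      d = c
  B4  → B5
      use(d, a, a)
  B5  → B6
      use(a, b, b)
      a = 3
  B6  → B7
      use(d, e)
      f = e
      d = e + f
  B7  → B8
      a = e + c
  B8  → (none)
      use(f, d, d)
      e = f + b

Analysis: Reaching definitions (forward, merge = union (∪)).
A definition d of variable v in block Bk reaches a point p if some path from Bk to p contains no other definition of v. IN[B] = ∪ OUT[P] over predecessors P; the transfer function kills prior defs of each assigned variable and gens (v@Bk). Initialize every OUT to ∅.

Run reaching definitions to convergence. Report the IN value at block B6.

Fixpoint table:
  B0:   IN={a@B3, b@B1, c@B2, d@B3, e@B3}   OUT={a@B3, b@B1, c@B2, d@B3, e@B3}
  B1:   IN={a@B3, b@B1, c@B2, d@B3, e@B3}   OUT={a@B3, b@B1, c@B2, d@B3, e@B1}
  B2:   IN={a@B3, b@B1, c@B2, d@B3, e@B1}   OUT={a@B3, b@B1, c@B2, d@B3, e@B1}
  B3:   IN={a@B3, b@B1, c@B2, d@B3, e@B1}   OUT={a@B3, b@B1, c@B2, d@B3, e@B3}
  B4:   IN={a@B3, b@B1, c@B2, d@B3, e@B3}   OUT={a@B3, b@B1, c@B2, d@B3, e@B3}
  B5:   IN={a@B3, b@B1, c@B2, d@B3, e@B1, e@B3}   OUT={a@B5, b@B1, c@B2, d@B3, e@B1, e@B3}
  B6:   IN={a@B5, b@B1, c@B2, d@B3, e@B1, e@B3}   OUT={a@B5, b@B1, c@B2, d@B6, e@B1, e@B3, f@B6}
  B7:   IN={a@B5, b@B1, c@B2, d@B6, e@B1, e@B3, f@B6}   OUT={a@B7, b@B1, c@B2, d@B6, e@B1, e@B3, f@B6}
  B8:   IN={a@B7, b@B1, c@B2, d@B6, e@B1, e@B3, f@B6}   OUT={a@B7, b@B1, c@B2, d@B6, e@B8, f@B6}

Merge at B6: IN[B6] = OUT[B5] = {a@B5, b@B1, c@B2, d@B3, e@B1, e@B3}

Answer: {a@B5, b@B1, c@B2, d@B3, e@B1, e@B3}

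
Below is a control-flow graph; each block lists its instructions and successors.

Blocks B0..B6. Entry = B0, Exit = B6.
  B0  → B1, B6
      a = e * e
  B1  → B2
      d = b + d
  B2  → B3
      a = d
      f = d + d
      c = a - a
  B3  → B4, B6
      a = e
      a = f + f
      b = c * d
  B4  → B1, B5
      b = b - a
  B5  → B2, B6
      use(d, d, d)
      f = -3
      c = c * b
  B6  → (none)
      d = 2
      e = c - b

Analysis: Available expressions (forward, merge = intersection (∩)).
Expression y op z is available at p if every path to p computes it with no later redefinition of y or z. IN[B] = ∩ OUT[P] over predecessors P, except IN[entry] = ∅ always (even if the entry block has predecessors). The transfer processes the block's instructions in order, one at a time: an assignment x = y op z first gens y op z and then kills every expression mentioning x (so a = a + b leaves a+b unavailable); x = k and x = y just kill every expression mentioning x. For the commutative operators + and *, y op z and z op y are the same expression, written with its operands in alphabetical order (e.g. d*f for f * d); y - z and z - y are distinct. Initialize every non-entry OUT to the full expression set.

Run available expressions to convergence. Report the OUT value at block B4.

Answer: {c*d, d+d, e*e, f+f}

Derivation:
Per-block solution:
  B0:   IN={}   OUT={e*e}
  B1:   IN={e*e}   OUT={e*e}
  B2:   IN={e*e}   OUT={a-a, d+d, e*e}
  B3:   IN={a-a, d+d, e*e}   OUT={c*d, d+d, e*e, f+f}
  B4:   IN={c*d, d+d, e*e, f+f}   OUT={c*d, d+d, e*e, f+f}
  B5:   IN={c*d, d+d, e*e, f+f}   OUT={d+d, e*e}
  B6:   IN={e*e}   OUT={c-b}

Merge at B4: IN[B4] = OUT[B3] = {c*d, d+d, e*e, f+f}
Applying B4's transfer function to that IN value gives OUT[B4] (row B4 above).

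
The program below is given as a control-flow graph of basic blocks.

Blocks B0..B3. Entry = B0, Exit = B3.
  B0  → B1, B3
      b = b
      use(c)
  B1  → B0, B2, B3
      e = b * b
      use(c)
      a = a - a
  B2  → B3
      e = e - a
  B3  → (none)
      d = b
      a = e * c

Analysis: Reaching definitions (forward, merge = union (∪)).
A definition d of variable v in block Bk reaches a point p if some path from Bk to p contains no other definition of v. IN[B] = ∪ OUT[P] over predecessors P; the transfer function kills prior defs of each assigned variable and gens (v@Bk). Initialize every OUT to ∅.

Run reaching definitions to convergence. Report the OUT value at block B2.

Converged values:
  B0:   IN={a@B1, b@B0, e@B1}   OUT={a@B1, b@B0, e@B1}
  B1:   IN={a@B1, b@B0, e@B1}   OUT={a@B1, b@B0, e@B1}
  B2:   IN={a@B1, b@B0, e@B1}   OUT={a@B1, b@B0, e@B2}
  B3:   IN={a@B1, b@B0, e@B1, e@B2}   OUT={a@B3, b@B0, d@B3, e@B1, e@B2}

Merge at B2: IN[B2] = OUT[B1] = {a@B1, b@B0, e@B1}
Applying B2's transfer function to that IN value gives OUT[B2] (row B2 above).

Answer: {a@B1, b@B0, e@B2}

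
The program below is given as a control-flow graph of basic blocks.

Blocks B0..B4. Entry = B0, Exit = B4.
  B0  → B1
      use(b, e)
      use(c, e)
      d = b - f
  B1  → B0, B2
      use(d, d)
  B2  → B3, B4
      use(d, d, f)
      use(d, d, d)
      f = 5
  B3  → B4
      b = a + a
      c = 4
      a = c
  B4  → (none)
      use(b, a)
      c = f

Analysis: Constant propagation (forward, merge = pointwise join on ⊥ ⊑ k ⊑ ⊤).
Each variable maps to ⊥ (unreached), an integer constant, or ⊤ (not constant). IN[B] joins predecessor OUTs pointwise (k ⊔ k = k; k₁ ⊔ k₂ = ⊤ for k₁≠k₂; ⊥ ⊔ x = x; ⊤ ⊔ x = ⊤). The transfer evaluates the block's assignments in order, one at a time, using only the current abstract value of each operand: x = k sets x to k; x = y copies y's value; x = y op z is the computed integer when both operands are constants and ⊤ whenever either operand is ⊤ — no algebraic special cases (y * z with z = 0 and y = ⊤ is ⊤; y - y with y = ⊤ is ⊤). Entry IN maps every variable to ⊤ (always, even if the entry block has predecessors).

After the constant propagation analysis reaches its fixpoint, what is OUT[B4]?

Answer: {a: ⊤, b: ⊤, c: 5, d: ⊤, e: ⊤, f: 5}

Working:
Per-block solution:
  B0: | IN=(all ⊤) | OUT=(all ⊤)
  B1: | IN=(all ⊤) | OUT=(all ⊤)
  B2: | IN=(all ⊤) | OUT={f:5; rest ⊤}
  B3: | IN={f:5; rest ⊤} | OUT={a:4, c:4, f:5; rest ⊤}
  B4: | IN={f:5; rest ⊤} | OUT={c:5, f:5; rest ⊤}

Merge at B4: IN[B4] = OUT[B2] ⊔ OUT[B3] = {a: ⊤, b: ⊤, c: ⊤, d: ⊤, e: ⊤, f: 5}
Applying B4's transfer function to that IN value gives OUT[B4] (row B4 above).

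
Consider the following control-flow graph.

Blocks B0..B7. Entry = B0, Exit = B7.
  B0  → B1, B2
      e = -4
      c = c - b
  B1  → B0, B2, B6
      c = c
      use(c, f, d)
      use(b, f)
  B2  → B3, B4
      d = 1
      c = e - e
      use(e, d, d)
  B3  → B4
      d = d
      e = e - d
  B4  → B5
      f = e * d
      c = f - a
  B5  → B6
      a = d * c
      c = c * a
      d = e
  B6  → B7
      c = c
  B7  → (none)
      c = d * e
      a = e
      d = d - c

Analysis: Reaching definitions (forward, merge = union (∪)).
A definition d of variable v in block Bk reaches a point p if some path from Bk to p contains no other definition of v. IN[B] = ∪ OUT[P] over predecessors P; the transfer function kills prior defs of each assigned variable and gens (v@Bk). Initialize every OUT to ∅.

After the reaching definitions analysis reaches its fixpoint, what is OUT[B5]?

Answer: {a@B5, c@B5, d@B5, e@B0, e@B3, f@B4}

Working:
Per-block solution:
  B0: | IN={c@B1, e@B0} | OUT={c@B0, e@B0}
  B1: | IN={c@B0, e@B0} | OUT={c@B1, e@B0}
  B2: | IN={c@B0, c@B1, e@B0} | OUT={c@B2, d@B2, e@B0}
  B3: | IN={c@B2, d@B2, e@B0} | OUT={c@B2, d@B3, e@B3}
  B4: | IN={c@B2, d@B2, d@B3, e@B0, e@B3} | OUT={c@B4, d@B2, d@B3, e@B0, e@B3, f@B4}
  B5: | IN={c@B4, d@B2, d@B3, e@B0, e@B3, f@B4} | OUT={a@B5, c@B5, d@B5, e@B0, e@B3, f@B4}
  B6: | IN={a@B5, c@B1, c@B5, d@B5, e@B0, e@B3, f@B4} | OUT={a@B5, c@B6, d@B5, e@B0, e@B3, f@B4}
  B7: | IN={a@B5, c@B6, d@B5, e@B0, e@B3, f@B4} | OUT={a@B7, c@B7, d@B7, e@B0, e@B3, f@B4}

Merge at B5: IN[B5] = OUT[B4] = {c@B4, d@B2, d@B3, e@B0, e@B3, f@B4}
Applying B5's transfer function to that IN value gives OUT[B5] (row B5 above).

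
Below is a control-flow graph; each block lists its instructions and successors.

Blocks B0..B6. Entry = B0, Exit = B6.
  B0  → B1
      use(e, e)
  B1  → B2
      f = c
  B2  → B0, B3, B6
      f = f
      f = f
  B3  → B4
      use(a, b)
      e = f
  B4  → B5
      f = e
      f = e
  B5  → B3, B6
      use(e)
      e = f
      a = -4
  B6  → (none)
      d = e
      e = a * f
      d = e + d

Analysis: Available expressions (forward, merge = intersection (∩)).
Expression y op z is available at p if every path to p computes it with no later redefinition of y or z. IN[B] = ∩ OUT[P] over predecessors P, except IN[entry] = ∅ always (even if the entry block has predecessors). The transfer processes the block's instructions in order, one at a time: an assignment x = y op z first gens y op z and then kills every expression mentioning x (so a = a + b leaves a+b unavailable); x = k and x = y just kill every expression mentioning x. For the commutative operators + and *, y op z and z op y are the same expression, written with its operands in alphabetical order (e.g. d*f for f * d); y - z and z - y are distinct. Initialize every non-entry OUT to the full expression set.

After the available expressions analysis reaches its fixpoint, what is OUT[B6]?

Answer: {a*f}

Working:
Converged values:
  B0:   IN={}   OUT={}
  B1:   IN={}   OUT={}
  B2:   IN={}   OUT={}
  B3:   IN={}   OUT={}
  B4:   IN={}   OUT={}
  B5:   IN={}   OUT={}
  B6:   IN={}   OUT={a*f}

Merge at B6: IN[B6] = OUT[B2] ∩ OUT[B5] = {}
Applying B6's transfer function to that IN value gives OUT[B6] (row B6 above).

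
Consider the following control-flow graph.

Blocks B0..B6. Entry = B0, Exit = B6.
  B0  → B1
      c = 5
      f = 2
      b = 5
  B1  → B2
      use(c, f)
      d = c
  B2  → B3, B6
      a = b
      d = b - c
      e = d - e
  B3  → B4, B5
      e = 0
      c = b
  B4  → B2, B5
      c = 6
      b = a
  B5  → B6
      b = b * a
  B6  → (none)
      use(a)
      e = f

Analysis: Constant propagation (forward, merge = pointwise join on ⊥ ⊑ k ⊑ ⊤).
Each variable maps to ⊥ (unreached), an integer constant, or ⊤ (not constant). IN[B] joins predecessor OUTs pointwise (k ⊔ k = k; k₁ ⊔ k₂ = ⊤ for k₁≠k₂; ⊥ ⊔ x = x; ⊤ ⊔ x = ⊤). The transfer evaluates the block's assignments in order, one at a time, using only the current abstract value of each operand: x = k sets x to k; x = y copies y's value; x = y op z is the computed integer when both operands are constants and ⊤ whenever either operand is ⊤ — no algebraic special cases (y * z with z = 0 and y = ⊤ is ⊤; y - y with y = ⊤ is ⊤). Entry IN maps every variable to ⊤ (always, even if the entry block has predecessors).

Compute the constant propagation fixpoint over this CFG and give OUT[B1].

Per-block solution:
  B0:  IN=(all ⊤)  OUT={b:5, c:5, f:2; rest ⊤}
  B1:  IN={b:5, c:5, f:2; rest ⊤}  OUT={b:5, c:5, d:5, f:2; rest ⊤}
  B2:  IN={b:5, f:2; rest ⊤}  OUT={a:5, b:5, f:2; rest ⊤}
  B3:  IN={a:5, b:5, f:2; rest ⊤}  OUT={a:5, b:5, c:5, e:0, f:2; rest ⊤}
  B4:  IN={a:5, b:5, c:5, e:0, f:2; rest ⊤}  OUT={a:5, b:5, c:6, e:0, f:2; rest ⊤}
  B5:  IN={a:5, b:5, e:0, f:2; rest ⊤}  OUT={a:5, b:25, e:0, f:2; rest ⊤}
  B6:  IN={a:5, f:2; rest ⊤}  OUT={a:5, e:2, f:2; rest ⊤}

Merge at B1: IN[B1] = OUT[B0] = {a: ⊤, b: 5, c: 5, d: ⊤, e: ⊤, f: 2}
Applying B1's transfer function to that IN value gives OUT[B1] (row B1 above).

Answer: {a: ⊤, b: 5, c: 5, d: 5, e: ⊤, f: 2}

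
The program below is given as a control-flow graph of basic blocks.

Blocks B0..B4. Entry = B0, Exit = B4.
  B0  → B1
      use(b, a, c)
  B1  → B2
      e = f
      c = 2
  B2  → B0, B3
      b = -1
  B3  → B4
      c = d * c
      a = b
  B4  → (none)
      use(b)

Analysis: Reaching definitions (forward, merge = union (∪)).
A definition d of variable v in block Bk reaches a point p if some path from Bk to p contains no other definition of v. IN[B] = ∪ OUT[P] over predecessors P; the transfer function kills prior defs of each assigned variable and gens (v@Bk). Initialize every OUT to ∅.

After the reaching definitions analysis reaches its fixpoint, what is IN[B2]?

Answer: {b@B2, c@B1, e@B1}

Working:
Converged values:
  B0: | IN={b@B2, c@B1, e@B1} | OUT={b@B2, c@B1, e@B1}
  B1: | IN={b@B2, c@B1, e@B1} | OUT={b@B2, c@B1, e@B1}
  B2: | IN={b@B2, c@B1, e@B1} | OUT={b@B2, c@B1, e@B1}
  B3: | IN={b@B2, c@B1, e@B1} | OUT={a@B3, b@B2, c@B3, e@B1}
  B4: | IN={a@B3, b@B2, c@B3, e@B1} | OUT={a@B3, b@B2, c@B3, e@B1}

Merge at B2: IN[B2] = OUT[B1] = {b@B2, c@B1, e@B1}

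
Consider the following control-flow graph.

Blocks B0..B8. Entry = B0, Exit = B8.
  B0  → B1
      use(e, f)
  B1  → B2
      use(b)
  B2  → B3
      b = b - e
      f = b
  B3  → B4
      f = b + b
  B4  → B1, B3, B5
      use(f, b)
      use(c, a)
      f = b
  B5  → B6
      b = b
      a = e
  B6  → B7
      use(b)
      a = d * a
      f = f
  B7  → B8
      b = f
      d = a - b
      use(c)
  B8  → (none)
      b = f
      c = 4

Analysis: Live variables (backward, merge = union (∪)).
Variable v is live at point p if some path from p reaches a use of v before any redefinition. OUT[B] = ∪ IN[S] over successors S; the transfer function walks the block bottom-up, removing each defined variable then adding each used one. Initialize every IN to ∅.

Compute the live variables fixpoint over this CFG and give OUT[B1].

Fixpoint table:
  B0:  IN={a, b, c, d, e, f}  OUT={a, b, c, d, e}
  B1:  IN={a, b, c, d, e}  OUT={a, b, c, d, e}
  B2:  IN={a, b, c, d, e}  OUT={a, b, c, d, e}
  B3:  IN={a, b, c, d, e}  OUT={a, b, c, d, e, f}
  B4:  IN={a, b, c, d, e, f}  OUT={a, b, c, d, e, f}
  B5:  IN={b, c, d, e, f}  OUT={a, b, c, d, f}
  B6:  IN={a, b, c, d, f}  OUT={a, c, f}
  B7:  IN={a, c, f}  OUT={f}
  B8:  IN={f}  OUT={}

Merge at B1: OUT[B1] = IN[B2] = {a, b, c, d, e}

Answer: {a, b, c, d, e}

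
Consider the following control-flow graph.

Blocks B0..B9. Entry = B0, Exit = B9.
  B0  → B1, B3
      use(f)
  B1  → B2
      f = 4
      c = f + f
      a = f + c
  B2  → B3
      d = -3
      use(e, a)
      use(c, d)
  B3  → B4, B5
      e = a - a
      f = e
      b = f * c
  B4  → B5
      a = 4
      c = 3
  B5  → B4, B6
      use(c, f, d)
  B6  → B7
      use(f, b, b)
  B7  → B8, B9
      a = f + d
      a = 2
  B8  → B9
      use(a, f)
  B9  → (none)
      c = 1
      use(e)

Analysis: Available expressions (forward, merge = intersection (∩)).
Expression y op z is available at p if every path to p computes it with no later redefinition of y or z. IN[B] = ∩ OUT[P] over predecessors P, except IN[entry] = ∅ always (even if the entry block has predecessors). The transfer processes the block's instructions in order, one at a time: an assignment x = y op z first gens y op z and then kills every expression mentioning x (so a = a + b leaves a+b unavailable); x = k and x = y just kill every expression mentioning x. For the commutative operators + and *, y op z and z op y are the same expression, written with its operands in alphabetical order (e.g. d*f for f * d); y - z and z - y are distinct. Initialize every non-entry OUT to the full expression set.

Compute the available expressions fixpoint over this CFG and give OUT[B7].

Answer: {d+f}

Working:
Fixpoint table:
  B0:   IN={}   OUT={}
  B1:   IN={}   OUT={c+f, f+f}
  B2:   IN={c+f, f+f}   OUT={c+f, f+f}
  B3:   IN={}   OUT={a-a, c*f}
  B4:   IN={}   OUT={}
  B5:   IN={}   OUT={}
  B6:   IN={}   OUT={}
  B7:   IN={}   OUT={d+f}
  B8:   IN={d+f}   OUT={d+f}
  B9:   IN={d+f}   OUT={d+f}

Merge at B7: IN[B7] = OUT[B6] = {}
Applying B7's transfer function to that IN value gives OUT[B7] (row B7 above).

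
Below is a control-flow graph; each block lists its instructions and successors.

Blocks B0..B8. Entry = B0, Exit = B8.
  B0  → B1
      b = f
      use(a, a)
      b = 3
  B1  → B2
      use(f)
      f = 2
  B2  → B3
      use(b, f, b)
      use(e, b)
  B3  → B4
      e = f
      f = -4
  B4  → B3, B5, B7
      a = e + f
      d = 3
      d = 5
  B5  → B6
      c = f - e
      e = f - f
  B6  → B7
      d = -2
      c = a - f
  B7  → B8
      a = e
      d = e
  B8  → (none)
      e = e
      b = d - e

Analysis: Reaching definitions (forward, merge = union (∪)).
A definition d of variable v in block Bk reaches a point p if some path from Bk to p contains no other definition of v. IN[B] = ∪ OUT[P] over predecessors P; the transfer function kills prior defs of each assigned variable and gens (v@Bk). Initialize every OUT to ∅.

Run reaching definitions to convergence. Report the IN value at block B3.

Answer: {a@B4, b@B0, d@B4, e@B3, f@B1, f@B3}

Trace:
Converged values:
  B0:  IN={}  OUT={b@B0}
  B1:  IN={b@B0}  OUT={b@B0, f@B1}
  B2:  IN={b@B0, f@B1}  OUT={b@B0, f@B1}
  B3:  IN={a@B4, b@B0, d@B4, e@B3, f@B1, f@B3}  OUT={a@B4, b@B0, d@B4, e@B3, f@B3}
  B4:  IN={a@B4, b@B0, d@B4, e@B3, f@B3}  OUT={a@B4, b@B0, d@B4, e@B3, f@B3}
  B5:  IN={a@B4, b@B0, d@B4, e@B3, f@B3}  OUT={a@B4, b@B0, c@B5, d@B4, e@B5, f@B3}
  B6:  IN={a@B4, b@B0, c@B5, d@B4, e@B5, f@B3}  OUT={a@B4, b@B0, c@B6, d@B6, e@B5, f@B3}
  B7:  IN={a@B4, b@B0, c@B6, d@B4, d@B6, e@B3, e@B5, f@B3}  OUT={a@B7, b@B0, c@B6, d@B7, e@B3, e@B5, f@B3}
  B8:  IN={a@B7, b@B0, c@B6, d@B7, e@B3, e@B5, f@B3}  OUT={a@B7, b@B8, c@B6, d@B7, e@B8, f@B3}

Merge at B3: IN[B3] = OUT[B2] ⊔ OUT[B4] = {a@B4, b@B0, d@B4, e@B3, f@B1, f@B3}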